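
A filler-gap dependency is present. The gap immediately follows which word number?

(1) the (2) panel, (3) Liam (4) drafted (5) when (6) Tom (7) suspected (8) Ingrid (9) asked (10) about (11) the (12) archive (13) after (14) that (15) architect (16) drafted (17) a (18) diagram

4

The displaced element is "the panel" (word 2).
It functions as the direct object of "drafted", so the gap sits immediately after word 4 ("drafted").
Base order: Liam drafted the panel when Tom suspected Ingrid asked about the archive after that architect drafted a diagram.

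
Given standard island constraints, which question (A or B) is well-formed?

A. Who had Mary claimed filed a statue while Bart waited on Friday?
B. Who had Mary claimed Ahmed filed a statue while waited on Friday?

A

In B, the wh-phrase is extracted from inside an adjunct island (introduced by "while"), which blocks movement.
In A, the extraction path crosses only that-complement boundaries, which are transparent.
So A is grammatical.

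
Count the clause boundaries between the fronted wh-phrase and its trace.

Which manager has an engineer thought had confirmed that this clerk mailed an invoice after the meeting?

"which manager" is extracted from the subject of "confirmed".
Boundaries crossed, outermost first: [Ø] — 1 in total.

1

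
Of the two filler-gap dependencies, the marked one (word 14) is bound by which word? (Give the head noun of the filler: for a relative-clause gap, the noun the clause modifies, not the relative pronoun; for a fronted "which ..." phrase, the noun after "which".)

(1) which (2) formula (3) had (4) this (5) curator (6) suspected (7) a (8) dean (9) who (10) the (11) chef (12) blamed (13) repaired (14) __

The marked gap is the direct object of "repaired".
Its filler is the fronted wh-phrase "which formula", at word 2.
(The other dependency links word 8 to a gap after word 12.)

2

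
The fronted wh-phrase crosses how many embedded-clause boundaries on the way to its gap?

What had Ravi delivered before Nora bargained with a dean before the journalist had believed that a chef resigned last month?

0

"what" originates inside the matrix clause — no clause boundary is crossed.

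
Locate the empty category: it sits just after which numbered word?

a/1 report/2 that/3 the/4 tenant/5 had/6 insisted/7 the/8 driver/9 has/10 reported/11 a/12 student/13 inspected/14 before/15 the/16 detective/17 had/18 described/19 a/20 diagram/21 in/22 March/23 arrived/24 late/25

14

The displaced element is "a report" (word 2).
It is linked across 2 clause boundaries (Ø → Ø).
It functions as the direct object of "inspected", so the gap sits immediately after word 14 ("inspected").
Base order: The tenant had insisted the driver has reported a student inspected a report before the detective had described a diagram in March.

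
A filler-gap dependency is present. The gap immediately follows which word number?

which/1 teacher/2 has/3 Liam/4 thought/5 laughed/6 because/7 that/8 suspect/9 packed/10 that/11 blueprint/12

The displaced element is "which teacher" (word 2).
It is linked across 1 clause boundary (Ø).
It functions as the subject of "laughed", so the gap sits immediately after word 5 ("thought").
Base order: Liam has thought that which teacher laughed because that suspect packed that blueprint.

5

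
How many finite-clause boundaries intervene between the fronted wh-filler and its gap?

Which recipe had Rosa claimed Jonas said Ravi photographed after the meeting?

2

"which recipe" is extracted from the object of "photographed".
Boundaries crossed, outermost first: [Ø], [Ø] — 2 in total.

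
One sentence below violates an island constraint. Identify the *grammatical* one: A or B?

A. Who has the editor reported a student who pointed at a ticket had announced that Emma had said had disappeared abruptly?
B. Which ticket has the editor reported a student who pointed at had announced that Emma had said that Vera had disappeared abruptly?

A

In B, the wh-phrase is extracted from inside a complex-NP island (relative clause) (introduced by "who"), which blocks movement.
In A, the extraction path crosses only that-complement boundaries, which are transparent.
So A is grammatical.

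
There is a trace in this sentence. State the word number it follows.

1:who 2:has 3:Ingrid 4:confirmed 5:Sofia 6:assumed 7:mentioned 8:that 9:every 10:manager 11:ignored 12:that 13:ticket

6

The displaced element is "who" (word 1).
It is linked across 2 clause boundaries (Ø → Ø).
It functions as the subject of "mentioned", so the gap sits immediately after word 6 ("assumed").
Base order: Ingrid has confirmed Sofia assumed that who mentioned that every manager ignored that ticket.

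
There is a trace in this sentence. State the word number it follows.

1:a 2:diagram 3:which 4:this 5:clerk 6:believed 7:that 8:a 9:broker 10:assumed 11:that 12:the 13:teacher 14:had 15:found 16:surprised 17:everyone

The displaced element is "a diagram" (word 2).
It is linked across 2 clause boundaries (that → that).
It functions as the direct object of "found", so the gap sits immediately after word 15 ("found").
Base order: This clerk believed that a broker assumed that the teacher had found a diagram.

15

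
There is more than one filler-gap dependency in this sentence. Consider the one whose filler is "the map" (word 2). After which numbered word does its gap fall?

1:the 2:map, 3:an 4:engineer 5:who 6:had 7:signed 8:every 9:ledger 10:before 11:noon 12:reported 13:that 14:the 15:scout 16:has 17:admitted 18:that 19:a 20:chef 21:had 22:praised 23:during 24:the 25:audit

The displaced element is "the map" (word 2).
It is linked across 2 clause boundaries (that → that).
It functions as the direct object of "praised", so the gap sits immediately after word 22 ("praised").
Base order: An engineer who had signed every ledger before noon reported that the scout has admitted that a chef had praised the map during the audit.

22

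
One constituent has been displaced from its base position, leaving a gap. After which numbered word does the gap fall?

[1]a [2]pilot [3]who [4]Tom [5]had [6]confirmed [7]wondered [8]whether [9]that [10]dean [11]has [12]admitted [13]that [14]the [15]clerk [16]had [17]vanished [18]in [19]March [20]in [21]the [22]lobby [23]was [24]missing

The displaced element is "a pilot" (word 2).
It is linked across 1 clause boundary (Ø).
It functions as the subject of "wondered", so the gap sits immediately after word 6 ("confirmed").
Base order: Tom had confirmed that a pilot wondered whether that dean has admitted that the clerk had vanished in March in the lobby.

6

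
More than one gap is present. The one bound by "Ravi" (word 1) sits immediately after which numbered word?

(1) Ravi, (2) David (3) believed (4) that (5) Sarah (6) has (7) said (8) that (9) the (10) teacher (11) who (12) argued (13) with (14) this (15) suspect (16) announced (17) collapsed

The displaced element is "Ravi" (word 1).
It is linked across 3 clause boundaries (that → that → Ø).
It functions as the subject of "collapsed", so the gap sits immediately after word 16 ("announced").
Base order: David believed that Sarah has said that the teacher who argued with this suspect announced Ravi collapsed.

16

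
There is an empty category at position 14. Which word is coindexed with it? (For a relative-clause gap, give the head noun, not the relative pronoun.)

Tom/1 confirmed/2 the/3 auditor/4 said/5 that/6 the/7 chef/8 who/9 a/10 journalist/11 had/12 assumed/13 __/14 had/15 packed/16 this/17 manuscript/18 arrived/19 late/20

8

The gap at 14 is the subject of "packed", inside a relative clause.
The relative pronoun is "who" (word 9); it is bound by the head noun immediately before it.
Its filler is the head noun "chef", at word 8.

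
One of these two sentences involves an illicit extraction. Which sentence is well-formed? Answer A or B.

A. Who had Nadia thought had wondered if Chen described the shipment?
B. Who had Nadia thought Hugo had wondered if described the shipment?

In B, the wh-phrase is extracted from inside a wh-island (introduced by "if"), which blocks movement.
In A, the extraction path crosses only that-complement boundaries, which are transparent.
So A is grammatical.

A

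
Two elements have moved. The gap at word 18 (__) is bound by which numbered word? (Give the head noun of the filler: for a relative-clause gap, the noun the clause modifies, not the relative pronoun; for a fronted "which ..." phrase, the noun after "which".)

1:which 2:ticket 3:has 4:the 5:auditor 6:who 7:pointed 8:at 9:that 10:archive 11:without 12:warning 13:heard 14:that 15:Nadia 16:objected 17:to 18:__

2

The marked gap is the object of the preposition "to" of "objected".
Its filler is the fronted wh-phrase "which ticket", at word 2.
(The other dependency links word 5 to a gap after word 6.)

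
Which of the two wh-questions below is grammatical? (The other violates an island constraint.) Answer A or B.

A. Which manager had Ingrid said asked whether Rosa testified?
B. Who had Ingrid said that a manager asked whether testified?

In B, the wh-phrase is extracted from inside a wh-island (introduced by "whether"), which blocks movement.
In A, the extraction path crosses only that-complement boundaries, which are transparent.
So A is grammatical.

A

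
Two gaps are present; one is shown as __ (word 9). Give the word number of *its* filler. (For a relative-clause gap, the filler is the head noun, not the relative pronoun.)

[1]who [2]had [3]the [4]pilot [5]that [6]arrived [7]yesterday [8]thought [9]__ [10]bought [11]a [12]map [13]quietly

1

The marked gap is the subject of "bought".
Its filler is the fronted wh-phrase "who", at word 1.
(The other dependency links word 4 to a gap after word 5.)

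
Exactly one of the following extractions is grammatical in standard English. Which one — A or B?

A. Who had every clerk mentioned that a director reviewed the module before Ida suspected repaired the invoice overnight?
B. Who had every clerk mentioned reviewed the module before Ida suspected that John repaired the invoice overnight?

In A, the wh-phrase is extracted from inside an adjunct island (introduced by "before"), which blocks movement.
In B, the extraction path crosses only that-complement boundaries, which are transparent.
So B is grammatical.

B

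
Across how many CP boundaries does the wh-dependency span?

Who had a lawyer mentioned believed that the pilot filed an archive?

"who" is extracted from the subject of "believed".
Boundaries crossed, outermost first: [Ø] — 1 in total.

1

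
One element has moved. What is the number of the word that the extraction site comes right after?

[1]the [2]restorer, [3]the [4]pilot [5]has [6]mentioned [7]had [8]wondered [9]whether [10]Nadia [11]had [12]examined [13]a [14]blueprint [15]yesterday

The displaced element is "the restorer" (word 2).
It is linked across 1 clause boundary (Ø).
It functions as the subject of "wondered", so the gap sits immediately after word 6 ("mentioned").
Base order: The pilot has mentioned the restorer had wondered whether Nadia had examined a blueprint yesterday.

6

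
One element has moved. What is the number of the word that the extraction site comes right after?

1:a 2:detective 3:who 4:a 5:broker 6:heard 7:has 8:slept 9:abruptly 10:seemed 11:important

6

The displaced element is "a detective" (word 2).
It is linked across 1 clause boundary (Ø).
It functions as the subject of "slept", so the gap sits immediately after word 6 ("heard").
Base order: A broker heard a detective has slept abruptly.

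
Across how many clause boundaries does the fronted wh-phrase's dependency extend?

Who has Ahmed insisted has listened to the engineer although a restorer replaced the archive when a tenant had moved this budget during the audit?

"who" is extracted from the subject of "listened".
Boundaries crossed, outermost first: [Ø] — 1 in total.

1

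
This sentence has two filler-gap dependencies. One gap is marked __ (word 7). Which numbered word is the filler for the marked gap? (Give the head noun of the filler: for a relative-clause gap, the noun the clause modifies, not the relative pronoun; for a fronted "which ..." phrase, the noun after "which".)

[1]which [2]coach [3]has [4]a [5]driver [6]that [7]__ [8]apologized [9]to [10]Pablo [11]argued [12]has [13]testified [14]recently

The marked gap is inside the relative clause, the subject of "apologized".
Its filler is the head noun "driver" (via "that"), at word 5.
(The other dependency links word 2 to a gap after word 11.)

5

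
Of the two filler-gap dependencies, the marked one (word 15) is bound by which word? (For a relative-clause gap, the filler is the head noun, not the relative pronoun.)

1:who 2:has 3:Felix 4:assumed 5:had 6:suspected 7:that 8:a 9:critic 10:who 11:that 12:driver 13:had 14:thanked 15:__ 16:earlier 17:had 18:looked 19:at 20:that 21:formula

9

The marked gap is inside the relative clause, the direct object of "thanked".
Its filler is the head noun "critic" (via "who"), at word 9.
(The other dependency links word 1 to a gap after word 4.)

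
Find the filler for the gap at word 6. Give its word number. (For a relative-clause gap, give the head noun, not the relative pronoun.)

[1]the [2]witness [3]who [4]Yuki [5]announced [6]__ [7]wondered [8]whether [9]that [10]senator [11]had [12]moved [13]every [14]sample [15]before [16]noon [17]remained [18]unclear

The gap at 6 is the subject of "wondered", inside a relative clause.
The relative pronoun is "who" (word 3); it is bound by the head noun immediately before it.
Its filler is the head noun "witness", at word 2.

2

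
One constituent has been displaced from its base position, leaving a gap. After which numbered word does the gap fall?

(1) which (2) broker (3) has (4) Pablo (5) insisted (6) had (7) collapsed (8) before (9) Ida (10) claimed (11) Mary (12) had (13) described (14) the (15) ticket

The displaced element is "which broker" (word 2).
It is linked across 1 clause boundary (Ø).
It functions as the subject of "collapsed", so the gap sits immediately after word 5 ("insisted").
Base order: Pablo has insisted that which broker had collapsed before Ida claimed Mary had described the ticket.

5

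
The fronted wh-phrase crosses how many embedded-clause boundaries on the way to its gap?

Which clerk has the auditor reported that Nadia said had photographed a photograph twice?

2

"which clerk" is extracted from the subject of "photographed".
Boundaries crossed, outermost first: [that], [Ø] — 2 in total.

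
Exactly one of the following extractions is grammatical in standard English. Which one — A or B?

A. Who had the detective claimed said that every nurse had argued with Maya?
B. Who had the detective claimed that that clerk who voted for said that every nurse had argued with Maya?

In B, the wh-phrase is extracted from inside a complex-NP island (relative clause) (introduced by "who"), which blocks movement.
In A, the extraction path crosses only that-complement boundaries, which are transparent.
So A is grammatical.

A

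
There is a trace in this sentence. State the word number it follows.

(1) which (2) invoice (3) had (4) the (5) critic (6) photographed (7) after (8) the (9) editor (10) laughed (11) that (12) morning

The displaced element is "which invoice" (word 2).
It functions as the direct object of "photographed", so the gap sits immediately after word 6 ("photographed").
Base order: The critic had photographed which invoice after the editor laughed that morning.

6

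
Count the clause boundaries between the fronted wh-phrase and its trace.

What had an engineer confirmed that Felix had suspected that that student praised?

2

"what" is extracted from the object of "praised".
Boundaries crossed, outermost first: [that], [that] — 2 in total.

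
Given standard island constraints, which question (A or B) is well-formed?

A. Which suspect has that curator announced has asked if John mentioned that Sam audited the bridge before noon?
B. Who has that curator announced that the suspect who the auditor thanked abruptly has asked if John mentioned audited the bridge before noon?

A

In B, the wh-phrase is extracted from inside a wh-island (introduced by "if"), which blocks movement.
In A, the extraction path crosses only that-complement boundaries, which are transparent.
So A is grammatical.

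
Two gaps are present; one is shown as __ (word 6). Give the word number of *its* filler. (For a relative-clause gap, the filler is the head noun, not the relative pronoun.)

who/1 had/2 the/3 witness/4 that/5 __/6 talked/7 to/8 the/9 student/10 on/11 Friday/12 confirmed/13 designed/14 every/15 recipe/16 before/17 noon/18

The marked gap is inside the relative clause, the subject of "talked".
Its filler is the head noun "witness" (via "that"), at word 4.
(The other dependency links word 1 to a gap after word 13.)

4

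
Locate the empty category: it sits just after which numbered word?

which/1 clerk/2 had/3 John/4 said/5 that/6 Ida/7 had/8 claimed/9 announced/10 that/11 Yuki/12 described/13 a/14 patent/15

The displaced element is "which clerk" (word 2).
It is linked across 2 clause boundaries (that → Ø).
It functions as the subject of "announced", so the gap sits immediately after word 9 ("claimed").
Base order: John had said that Ida had claimed that which clerk announced that Yuki described a patent.

9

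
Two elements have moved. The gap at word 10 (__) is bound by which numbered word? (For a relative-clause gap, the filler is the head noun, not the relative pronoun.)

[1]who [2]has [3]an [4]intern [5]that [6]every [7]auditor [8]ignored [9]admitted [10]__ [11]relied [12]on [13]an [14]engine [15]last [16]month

The marked gap is the subject of "relied".
Its filler is the fronted wh-phrase "who", at word 1.
(The other dependency links word 4 to a gap after word 8.)

1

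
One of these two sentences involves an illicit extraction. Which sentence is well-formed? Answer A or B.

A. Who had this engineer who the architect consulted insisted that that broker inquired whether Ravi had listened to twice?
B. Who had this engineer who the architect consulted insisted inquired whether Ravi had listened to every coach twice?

In A, the wh-phrase is extracted from inside a wh-island (introduced by "whether"), which blocks movement.
In B, the extraction path crosses only that-complement boundaries, which are transparent.
So B is grammatical.

B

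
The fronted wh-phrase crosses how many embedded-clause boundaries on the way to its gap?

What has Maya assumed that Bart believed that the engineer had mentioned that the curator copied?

"what" is extracted from the object of "copied".
Boundaries crossed, outermost first: [that], [that], [that] — 3 in total.

3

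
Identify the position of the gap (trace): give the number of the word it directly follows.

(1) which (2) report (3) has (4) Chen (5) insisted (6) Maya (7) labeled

The displaced element is "which report" (word 2).
It is linked across 1 clause boundary (Ø).
It functions as the direct object of "labeled", so the gap sits immediately after word 7 ("labeled").
Base order: Chen has insisted Maya labeled which report.

7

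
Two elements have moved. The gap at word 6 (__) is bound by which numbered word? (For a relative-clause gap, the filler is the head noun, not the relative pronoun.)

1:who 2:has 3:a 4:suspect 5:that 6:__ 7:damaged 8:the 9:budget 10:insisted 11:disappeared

The marked gap is inside the relative clause, the subject of "damaged".
Its filler is the head noun "suspect" (via "that"), at word 4.
(The other dependency links word 1 to a gap after word 10.)

4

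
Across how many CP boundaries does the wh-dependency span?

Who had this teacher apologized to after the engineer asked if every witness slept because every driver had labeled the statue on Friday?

0

"who" originates inside the matrix clause — no clause boundary is crossed.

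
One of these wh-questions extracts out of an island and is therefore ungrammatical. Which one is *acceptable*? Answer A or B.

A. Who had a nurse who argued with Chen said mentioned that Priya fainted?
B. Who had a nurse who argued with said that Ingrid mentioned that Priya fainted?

In B, the wh-phrase is extracted from inside a complex-NP island (relative clause) (introduced by "who"), which blocks movement.
In A, the extraction path crosses only that-complement boundaries, which are transparent.
So A is grammatical.

A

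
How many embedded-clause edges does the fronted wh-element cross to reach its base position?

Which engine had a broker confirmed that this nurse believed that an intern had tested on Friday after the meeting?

2

"which engine" is extracted from the object of "tested".
Boundaries crossed, outermost first: [that], [that] — 2 in total.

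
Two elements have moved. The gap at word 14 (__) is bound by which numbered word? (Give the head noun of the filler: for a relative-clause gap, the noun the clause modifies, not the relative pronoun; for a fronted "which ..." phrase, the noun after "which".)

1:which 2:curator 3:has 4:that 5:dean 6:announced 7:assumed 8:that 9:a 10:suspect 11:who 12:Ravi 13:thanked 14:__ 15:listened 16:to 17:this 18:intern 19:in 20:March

10

The marked gap is inside the relative clause, the direct object of "thanked".
Its filler is the head noun "suspect" (via "who"), at word 10.
(The other dependency links word 2 to a gap after word 6.)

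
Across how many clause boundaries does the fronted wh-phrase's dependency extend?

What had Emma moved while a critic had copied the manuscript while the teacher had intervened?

0

"what" originates inside the matrix clause — no clause boundary is crossed.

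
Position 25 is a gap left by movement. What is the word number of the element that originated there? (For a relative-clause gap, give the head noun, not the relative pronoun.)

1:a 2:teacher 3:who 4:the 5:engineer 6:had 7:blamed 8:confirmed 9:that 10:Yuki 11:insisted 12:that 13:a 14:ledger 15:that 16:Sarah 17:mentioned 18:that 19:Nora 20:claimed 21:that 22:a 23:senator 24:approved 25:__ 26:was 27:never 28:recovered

The gap at 25 is the object of "approved", inside a relative clause.
The relative pronoun is "that" (word 15); it is bound by the head noun immediately before it.
Its filler is the head noun "ledger", at word 14.

14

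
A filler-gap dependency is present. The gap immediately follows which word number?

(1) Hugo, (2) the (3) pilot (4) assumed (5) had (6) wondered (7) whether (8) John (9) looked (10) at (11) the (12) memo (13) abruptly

4

The displaced element is "Hugo" (word 1).
It is linked across 1 clause boundary (Ø).
It functions as the subject of "wondered", so the gap sits immediately after word 4 ("assumed").
Base order: The pilot assumed that Hugo had wondered whether John looked at the memo abruptly.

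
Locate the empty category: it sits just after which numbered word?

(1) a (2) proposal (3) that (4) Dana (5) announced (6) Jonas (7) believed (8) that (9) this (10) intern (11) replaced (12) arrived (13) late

11

The displaced element is "a proposal" (word 2).
It is linked across 2 clause boundaries (Ø → that).
It functions as the direct object of "replaced", so the gap sits immediately after word 11 ("replaced").
Base order: Dana announced Jonas believed that this intern replaced a proposal.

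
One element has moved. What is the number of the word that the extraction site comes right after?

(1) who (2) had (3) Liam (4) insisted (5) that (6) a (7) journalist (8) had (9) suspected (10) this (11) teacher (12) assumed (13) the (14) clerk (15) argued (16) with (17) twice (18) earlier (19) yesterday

The displaced element is "who" (word 1).
It is linked across 3 clause boundaries (that → Ø → Ø).
It functions as the object of the preposition "with" of "argued", so the gap sits immediately after word 16 ("with").
Base order: Liam had insisted that a journalist had suspected this teacher assumed the clerk argued with who twice earlier yesterday.

16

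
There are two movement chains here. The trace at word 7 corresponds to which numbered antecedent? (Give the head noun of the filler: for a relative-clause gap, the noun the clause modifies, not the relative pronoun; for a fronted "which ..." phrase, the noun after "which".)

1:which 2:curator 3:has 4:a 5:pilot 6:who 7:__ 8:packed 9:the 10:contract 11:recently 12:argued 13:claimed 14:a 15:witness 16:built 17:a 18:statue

The marked gap is inside the relative clause, the subject of "packed".
Its filler is the head noun "pilot" (via "who"), at word 5.
(The other dependency links word 2 to a gap after word 12.)

5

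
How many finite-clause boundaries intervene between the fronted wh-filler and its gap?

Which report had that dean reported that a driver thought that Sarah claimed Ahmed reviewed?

3

"which report" is extracted from the object of "reviewed".
Boundaries crossed, outermost first: [that], [that], [Ø] — 3 in total.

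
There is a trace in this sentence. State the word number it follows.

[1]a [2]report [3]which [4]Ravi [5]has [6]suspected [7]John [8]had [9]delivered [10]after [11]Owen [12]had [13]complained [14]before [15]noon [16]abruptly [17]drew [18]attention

9

The displaced element is "a report" (word 2).
It is linked across 1 clause boundary (Ø).
It functions as the direct object of "delivered", so the gap sits immediately after word 9 ("delivered").
Base order: Ravi has suspected John had delivered a report after Owen had complained before noon abruptly.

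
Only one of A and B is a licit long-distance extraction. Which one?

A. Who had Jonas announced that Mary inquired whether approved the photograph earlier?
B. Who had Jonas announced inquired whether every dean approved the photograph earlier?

B

In A, the wh-phrase is extracted from inside a wh-island (introduced by "whether"), which blocks movement.
In B, the extraction path crosses only that-complement boundaries, which are transparent.
So B is grammatical.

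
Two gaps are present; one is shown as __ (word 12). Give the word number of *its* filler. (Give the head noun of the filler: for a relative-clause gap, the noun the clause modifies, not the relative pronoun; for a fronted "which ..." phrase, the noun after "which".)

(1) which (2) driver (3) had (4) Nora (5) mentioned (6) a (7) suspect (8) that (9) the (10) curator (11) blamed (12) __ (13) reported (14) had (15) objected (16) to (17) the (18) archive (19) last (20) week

The marked gap is inside the relative clause, the direct object of "blamed".
Its filler is the head noun "suspect" (via "that"), at word 7.
(The other dependency links word 2 to a gap after word 13.)

7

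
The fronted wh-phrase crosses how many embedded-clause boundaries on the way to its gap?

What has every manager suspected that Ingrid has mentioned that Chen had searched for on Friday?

2

"what" is extracted from the PP object of "searched".
Boundaries crossed, outermost first: [that], [that] — 2 in total.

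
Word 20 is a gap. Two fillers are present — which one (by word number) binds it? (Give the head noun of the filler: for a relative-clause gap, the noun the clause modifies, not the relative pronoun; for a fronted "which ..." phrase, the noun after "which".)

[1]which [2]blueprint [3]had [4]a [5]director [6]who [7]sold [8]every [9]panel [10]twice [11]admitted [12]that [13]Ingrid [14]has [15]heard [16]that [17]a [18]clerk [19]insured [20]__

The marked gap is the direct object of "insured".
Its filler is the fronted wh-phrase "which blueprint", at word 2.
(The other dependency links word 5 to a gap after word 6.)

2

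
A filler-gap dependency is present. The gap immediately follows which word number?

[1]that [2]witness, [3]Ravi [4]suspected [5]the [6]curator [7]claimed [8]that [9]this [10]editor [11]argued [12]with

The displaced element is "that witness" (word 2).
It is linked across 2 clause boundaries (Ø → that).
It functions as the object of the preposition "with" of "argued", so the gap sits immediately after word 12 ("with").
Base order: Ravi suspected the curator claimed that this editor argued with that witness.

12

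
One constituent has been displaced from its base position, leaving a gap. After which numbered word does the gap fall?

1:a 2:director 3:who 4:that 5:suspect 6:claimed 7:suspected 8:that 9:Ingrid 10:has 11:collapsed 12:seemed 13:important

The displaced element is "a director" (word 2).
It is linked across 1 clause boundary (Ø).
It functions as the subject of "suspected", so the gap sits immediately after word 6 ("claimed").
Base order: That suspect claimed that a director suspected that Ingrid has collapsed.

6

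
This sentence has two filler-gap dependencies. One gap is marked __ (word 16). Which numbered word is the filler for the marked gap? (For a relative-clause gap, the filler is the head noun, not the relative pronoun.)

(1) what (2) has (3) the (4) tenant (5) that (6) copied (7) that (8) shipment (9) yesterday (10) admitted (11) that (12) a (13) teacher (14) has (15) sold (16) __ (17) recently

The marked gap is the direct object of "sold".
Its filler is the fronted wh-phrase "what", at word 1.
(The other dependency links word 4 to a gap after word 5.)

1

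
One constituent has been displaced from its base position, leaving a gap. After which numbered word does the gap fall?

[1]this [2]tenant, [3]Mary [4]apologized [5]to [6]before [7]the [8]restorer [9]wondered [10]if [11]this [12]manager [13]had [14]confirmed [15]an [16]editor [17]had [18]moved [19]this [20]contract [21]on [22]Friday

5

The displaced element is "this tenant" (word 2).
It functions as the object of the preposition "to" of "apologized", so the gap sits immediately after word 5 ("to").
Base order: Mary apologized to this tenant before the restorer wondered if this manager had confirmed an editor had moved this contract on Friday.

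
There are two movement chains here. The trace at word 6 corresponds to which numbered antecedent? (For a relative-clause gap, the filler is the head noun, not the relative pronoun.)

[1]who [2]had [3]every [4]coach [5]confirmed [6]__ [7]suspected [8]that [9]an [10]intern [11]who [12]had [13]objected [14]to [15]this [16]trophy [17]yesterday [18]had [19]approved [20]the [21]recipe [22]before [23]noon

The marked gap is the subject of "suspected".
Its filler is the fronted wh-phrase "who", at word 1.
(The other dependency links word 10 to a gap after word 11.)

1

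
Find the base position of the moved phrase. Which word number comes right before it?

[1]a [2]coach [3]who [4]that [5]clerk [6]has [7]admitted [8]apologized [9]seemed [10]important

7

The displaced element is "a coach" (word 2).
It is linked across 1 clause boundary (Ø).
It functions as the subject of "apologized", so the gap sits immediately after word 7 ("admitted").
Base order: That clerk has admitted that a coach apologized.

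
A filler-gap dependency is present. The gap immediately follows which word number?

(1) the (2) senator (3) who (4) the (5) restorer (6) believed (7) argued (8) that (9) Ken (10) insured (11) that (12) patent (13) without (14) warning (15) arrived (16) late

6

The displaced element is "the senator" (word 2).
It is linked across 1 clause boundary (Ø).
It functions as the subject of "argued", so the gap sits immediately after word 6 ("believed").
Base order: The restorer believed the senator argued that Ken insured that patent without warning.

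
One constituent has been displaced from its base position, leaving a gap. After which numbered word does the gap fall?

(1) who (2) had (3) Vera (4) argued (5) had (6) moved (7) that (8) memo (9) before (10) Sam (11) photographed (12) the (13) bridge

4

The displaced element is "who" (word 1).
It is linked across 1 clause boundary (Ø).
It functions as the subject of "moved", so the gap sits immediately after word 4 ("argued").
Base order: Vera had argued that who had moved that memo before Sam photographed the bridge.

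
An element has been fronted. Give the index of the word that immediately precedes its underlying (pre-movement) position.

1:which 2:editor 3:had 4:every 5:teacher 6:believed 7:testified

6

The displaced element is "which editor" (word 2).
It is linked across 1 clause boundary (Ø).
It functions as the subject of "testified", so the gap sits immediately after word 6 ("believed").
Base order: Every teacher had believed that which editor testified.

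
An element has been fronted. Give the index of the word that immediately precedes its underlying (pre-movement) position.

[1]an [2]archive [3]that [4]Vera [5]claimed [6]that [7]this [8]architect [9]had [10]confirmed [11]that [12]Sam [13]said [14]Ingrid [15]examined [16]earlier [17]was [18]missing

15

The displaced element is "an archive" (word 2).
It is linked across 3 clause boundaries (that → that → Ø).
It functions as the direct object of "examined", so the gap sits immediately after word 15 ("examined").
Base order: Vera claimed that this architect had confirmed that Sam said Ingrid examined an archive earlier.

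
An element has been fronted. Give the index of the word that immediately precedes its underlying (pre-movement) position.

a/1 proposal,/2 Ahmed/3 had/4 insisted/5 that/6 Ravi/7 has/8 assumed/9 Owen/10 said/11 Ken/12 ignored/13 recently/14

The displaced element is "a proposal" (word 2).
It is linked across 3 clause boundaries (that → Ø → Ø).
It functions as the direct object of "ignored", so the gap sits immediately after word 13 ("ignored").
Base order: Ahmed had insisted that Ravi has assumed Owen said Ken ignored a proposal recently.

13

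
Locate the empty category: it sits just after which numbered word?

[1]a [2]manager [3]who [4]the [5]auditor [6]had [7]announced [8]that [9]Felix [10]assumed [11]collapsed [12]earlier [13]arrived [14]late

The displaced element is "a manager" (word 2).
It is linked across 2 clause boundaries (that → Ø).
It functions as the subject of "collapsed", so the gap sits immediately after word 10 ("assumed").
Base order: The auditor had announced that Felix assumed that a manager collapsed earlier.

10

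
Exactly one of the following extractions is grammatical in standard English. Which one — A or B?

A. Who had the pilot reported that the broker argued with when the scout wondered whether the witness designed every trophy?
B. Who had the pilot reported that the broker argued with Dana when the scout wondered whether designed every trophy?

A

In B, the wh-phrase is extracted from inside an adjunct island (introduced by "when"), which blocks movement.
In A, the extraction path crosses only that-complement boundaries, which are transparent.
So A is grammatical.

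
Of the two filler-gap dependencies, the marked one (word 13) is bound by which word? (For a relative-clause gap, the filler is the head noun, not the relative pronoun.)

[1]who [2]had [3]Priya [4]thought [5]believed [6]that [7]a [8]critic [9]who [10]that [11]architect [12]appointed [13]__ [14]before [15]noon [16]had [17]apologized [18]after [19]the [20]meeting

The marked gap is inside the relative clause, the direct object of "appointed".
Its filler is the head noun "critic" (via "who"), at word 8.
(The other dependency links word 1 to a gap after word 4.)

8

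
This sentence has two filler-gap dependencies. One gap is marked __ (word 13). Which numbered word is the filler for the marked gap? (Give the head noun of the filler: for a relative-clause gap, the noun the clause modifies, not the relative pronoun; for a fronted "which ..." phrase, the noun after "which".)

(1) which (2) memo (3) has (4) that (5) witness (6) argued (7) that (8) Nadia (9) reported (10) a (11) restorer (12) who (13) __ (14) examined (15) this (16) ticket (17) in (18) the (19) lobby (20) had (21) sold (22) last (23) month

11

The marked gap is inside the relative clause, the subject of "examined".
Its filler is the head noun "restorer" (via "who"), at word 11.
(The other dependency links word 2 to a gap after word 21.)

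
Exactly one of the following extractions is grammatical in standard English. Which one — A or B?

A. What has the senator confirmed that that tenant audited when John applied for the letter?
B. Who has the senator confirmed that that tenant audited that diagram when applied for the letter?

In B, the wh-phrase is extracted from inside an adjunct island (introduced by "when"), which blocks movement.
In A, the extraction path crosses only that-complement boundaries, which are transparent.
So A is grammatical.

A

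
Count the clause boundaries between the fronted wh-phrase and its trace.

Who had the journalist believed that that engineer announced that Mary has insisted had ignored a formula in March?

"who" is extracted from the subject of "ignored".
Boundaries crossed, outermost first: [that], [that], [Ø] — 3 in total.

3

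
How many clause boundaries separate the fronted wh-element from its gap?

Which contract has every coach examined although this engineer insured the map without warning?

"which contract" originates inside the matrix clause — no clause boundary is crossed.

0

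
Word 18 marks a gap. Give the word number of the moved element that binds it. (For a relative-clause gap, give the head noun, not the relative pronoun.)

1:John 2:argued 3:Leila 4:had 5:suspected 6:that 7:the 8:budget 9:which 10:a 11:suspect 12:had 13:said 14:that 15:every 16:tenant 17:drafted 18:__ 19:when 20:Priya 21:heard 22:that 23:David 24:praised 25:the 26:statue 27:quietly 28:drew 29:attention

The gap at 18 is the object of "drafted", inside a relative clause.
The relative pronoun is "which" (word 9); it is bound by the head noun immediately before it.
Its filler is the head noun "budget", at word 8.

8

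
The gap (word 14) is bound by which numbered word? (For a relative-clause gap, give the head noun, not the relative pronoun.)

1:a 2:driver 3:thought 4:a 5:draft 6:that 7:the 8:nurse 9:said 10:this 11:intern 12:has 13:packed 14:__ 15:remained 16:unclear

The gap at 14 is the object of "packed", inside a relative clause.
The relative pronoun is "that" (word 6); it is bound by the head noun immediately before it.
Its filler is the head noun "draft", at word 5.

5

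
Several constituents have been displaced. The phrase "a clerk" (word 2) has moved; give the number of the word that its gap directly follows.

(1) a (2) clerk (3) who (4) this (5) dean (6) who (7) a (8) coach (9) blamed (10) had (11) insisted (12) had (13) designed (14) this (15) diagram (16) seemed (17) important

The displaced element is "a clerk" (word 2).
It is linked across 1 clause boundary (Ø).
It functions as the subject of "designed", so the gap sits immediately after word 11 ("insisted").
Base order: This dean who a coach blamed had insisted that a clerk had designed this diagram.

11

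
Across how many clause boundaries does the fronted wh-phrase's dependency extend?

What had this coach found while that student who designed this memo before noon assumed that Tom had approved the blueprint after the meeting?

0

"what" originates inside the matrix clause — no clause boundary is crossed.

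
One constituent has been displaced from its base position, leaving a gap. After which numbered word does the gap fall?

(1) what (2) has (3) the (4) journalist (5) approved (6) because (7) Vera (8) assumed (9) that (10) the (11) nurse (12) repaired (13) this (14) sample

5

The displaced element is "what" (word 1).
It functions as the direct object of "approved", so the gap sits immediately after word 5 ("approved").
Base order: The journalist has approved what because Vera assumed that the nurse repaired this sample.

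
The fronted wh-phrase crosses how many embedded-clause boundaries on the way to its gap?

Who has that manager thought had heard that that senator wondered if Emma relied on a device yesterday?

"who" is extracted from the subject of "heard".
Boundaries crossed, outermost first: [Ø] — 1 in total.

1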